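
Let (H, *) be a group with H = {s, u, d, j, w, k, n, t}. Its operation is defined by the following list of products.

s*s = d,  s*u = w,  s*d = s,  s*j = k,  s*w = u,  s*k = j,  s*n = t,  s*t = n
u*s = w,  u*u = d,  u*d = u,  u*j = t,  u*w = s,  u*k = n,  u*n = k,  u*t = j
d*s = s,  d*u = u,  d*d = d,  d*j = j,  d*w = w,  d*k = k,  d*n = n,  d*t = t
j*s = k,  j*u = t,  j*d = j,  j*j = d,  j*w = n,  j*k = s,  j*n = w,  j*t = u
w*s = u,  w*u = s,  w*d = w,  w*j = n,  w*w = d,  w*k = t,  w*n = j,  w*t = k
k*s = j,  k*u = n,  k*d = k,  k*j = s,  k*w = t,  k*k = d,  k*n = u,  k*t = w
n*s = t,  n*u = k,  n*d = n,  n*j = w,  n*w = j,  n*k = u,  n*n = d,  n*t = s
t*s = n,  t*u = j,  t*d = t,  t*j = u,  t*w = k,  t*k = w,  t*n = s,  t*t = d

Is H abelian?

Yes

Check whether the table is symmetric across its main diagonal.
Every entry (row x, col y) equals the entry (row y, col x), so H is abelian.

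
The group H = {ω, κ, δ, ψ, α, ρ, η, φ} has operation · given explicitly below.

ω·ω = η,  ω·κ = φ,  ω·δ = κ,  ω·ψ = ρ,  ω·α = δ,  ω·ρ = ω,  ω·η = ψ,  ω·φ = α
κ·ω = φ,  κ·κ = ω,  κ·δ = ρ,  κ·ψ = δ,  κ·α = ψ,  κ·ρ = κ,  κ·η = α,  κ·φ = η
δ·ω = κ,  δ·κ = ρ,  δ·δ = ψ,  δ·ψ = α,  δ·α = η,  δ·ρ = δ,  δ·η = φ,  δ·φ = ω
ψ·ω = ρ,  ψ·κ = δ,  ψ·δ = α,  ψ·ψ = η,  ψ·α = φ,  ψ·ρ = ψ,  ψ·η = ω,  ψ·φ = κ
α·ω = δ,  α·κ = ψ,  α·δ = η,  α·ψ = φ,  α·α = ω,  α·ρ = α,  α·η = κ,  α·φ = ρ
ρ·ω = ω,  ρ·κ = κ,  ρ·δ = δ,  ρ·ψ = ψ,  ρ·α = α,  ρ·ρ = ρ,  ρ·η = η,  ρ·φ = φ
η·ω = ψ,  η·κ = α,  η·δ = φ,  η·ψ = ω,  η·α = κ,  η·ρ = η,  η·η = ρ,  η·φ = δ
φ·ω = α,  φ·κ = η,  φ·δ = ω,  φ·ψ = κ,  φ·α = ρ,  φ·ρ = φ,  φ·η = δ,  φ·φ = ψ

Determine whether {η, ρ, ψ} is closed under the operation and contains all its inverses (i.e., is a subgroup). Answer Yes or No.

ψ·η = ω, which is not in {η, ρ, ψ}.
The subset is not closed under ·, so it is not a subgroup.

No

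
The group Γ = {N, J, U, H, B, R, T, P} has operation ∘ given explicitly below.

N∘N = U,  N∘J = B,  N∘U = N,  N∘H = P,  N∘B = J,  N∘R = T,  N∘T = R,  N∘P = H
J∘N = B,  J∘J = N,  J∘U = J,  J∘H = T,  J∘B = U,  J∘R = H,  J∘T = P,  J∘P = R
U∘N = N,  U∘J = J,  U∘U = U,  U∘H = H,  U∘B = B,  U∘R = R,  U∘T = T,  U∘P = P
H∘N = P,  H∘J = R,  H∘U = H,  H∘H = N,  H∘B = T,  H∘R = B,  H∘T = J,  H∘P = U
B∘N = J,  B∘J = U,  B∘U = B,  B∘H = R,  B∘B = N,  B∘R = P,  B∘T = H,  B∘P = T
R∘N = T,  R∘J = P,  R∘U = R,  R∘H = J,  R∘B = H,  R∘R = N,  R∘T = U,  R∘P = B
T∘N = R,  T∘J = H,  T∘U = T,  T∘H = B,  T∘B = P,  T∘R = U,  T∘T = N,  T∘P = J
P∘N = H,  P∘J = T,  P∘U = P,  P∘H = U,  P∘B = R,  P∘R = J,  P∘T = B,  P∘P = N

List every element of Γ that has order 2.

Identity is U. Compute the order of each non-identity element by repeated multiplication:
  N: N → U  (order 2)
  J: J → N → B → U  (order 4)
  H: H → N → P → U  (order 4)
  B: B → N → J → U  (order 4)
  R: R → N → T → U  (order 4)
  T: T → N → R → U  (order 4)
  P: P → N → H → U  (order 4)
Elements of order 2: {N}.
(Structurally, Γ here is isomorphic to the quaternion group Q_8.)

{N}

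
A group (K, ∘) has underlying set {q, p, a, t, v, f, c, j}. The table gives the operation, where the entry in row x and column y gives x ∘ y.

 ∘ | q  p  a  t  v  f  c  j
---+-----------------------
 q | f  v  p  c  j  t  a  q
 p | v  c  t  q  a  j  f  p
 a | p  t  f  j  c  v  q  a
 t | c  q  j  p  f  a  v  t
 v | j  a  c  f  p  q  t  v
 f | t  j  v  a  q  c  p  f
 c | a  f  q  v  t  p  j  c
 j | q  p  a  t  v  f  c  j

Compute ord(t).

8

The identity element is j (its row matches the header).
t^1 = t
t^2 = t ∘ t = p
t^3 = p ∘ t = q
t^4 = q ∘ t = c
t^5 = c ∘ t = v
t^6 = v ∘ t = f
t^7 = f ∘ t = a
t^8 = a ∘ t = j
The first power of t equal to the identity is t^8, so ord(t) = 8.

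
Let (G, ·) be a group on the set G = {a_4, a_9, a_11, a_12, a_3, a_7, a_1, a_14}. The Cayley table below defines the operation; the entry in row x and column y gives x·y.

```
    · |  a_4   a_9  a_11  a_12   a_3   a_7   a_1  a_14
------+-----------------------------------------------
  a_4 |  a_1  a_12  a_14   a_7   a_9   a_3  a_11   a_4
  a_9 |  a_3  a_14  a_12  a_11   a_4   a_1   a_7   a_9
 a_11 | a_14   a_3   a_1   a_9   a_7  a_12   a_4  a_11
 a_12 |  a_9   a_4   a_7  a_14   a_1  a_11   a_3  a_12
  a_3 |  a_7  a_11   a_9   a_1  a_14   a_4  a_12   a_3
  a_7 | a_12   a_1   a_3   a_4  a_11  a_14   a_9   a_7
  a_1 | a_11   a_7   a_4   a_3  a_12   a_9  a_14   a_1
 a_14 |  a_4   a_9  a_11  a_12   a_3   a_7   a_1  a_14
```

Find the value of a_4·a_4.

Read row a_4, column a_4: a_4·a_4 = a_1.

a_1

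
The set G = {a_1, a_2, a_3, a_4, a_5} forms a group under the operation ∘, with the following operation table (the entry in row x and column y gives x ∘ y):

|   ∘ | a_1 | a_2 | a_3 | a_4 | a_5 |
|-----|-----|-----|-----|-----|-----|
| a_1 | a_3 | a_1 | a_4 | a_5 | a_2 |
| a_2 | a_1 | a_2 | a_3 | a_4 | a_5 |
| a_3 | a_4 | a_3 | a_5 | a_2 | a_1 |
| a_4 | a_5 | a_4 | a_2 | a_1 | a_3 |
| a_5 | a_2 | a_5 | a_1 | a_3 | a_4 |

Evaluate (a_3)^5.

a_3^1 = a_3
a_3^2 = a_3 ∘ a_3 = a_5
a_3^3 = a_5 ∘ a_3 = a_1
a_3^4 = a_1 ∘ a_3 = a_4
a_3^5 = a_4 ∘ a_3 = a_2
(Structurally, G here is isomorphic to the cyclic group Z_5.)

a_2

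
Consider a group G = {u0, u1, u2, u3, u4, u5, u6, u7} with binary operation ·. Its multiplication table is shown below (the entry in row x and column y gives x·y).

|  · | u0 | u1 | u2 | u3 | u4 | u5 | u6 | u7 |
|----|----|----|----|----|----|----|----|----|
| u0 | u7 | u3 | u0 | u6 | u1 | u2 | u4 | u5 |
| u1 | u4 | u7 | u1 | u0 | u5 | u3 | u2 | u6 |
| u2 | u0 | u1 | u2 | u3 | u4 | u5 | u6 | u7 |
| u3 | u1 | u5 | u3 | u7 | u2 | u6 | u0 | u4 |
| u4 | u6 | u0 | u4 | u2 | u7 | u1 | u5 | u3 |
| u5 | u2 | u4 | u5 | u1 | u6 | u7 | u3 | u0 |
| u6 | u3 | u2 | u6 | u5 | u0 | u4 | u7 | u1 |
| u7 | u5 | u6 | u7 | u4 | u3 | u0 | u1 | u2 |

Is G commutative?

No

u0·u4 = u1 but u4·u0 = u6.
Since u0 and u4 do not commute, G is not abelian.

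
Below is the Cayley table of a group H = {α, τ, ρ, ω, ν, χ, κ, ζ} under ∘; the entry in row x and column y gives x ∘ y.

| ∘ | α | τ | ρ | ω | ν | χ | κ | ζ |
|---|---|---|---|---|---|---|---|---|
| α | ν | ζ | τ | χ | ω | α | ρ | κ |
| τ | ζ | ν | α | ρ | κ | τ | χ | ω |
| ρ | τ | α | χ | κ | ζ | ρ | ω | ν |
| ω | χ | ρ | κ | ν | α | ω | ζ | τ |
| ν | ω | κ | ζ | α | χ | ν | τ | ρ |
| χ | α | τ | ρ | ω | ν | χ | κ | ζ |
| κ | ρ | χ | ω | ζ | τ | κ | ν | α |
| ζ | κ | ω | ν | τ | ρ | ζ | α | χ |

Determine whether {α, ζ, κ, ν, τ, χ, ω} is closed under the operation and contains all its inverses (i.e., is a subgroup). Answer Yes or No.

τ ∘ ω = ρ, which is not in {α, ζ, κ, ν, τ, χ, ω}.
The subset is not closed under ∘, so it is not a subgroup.

No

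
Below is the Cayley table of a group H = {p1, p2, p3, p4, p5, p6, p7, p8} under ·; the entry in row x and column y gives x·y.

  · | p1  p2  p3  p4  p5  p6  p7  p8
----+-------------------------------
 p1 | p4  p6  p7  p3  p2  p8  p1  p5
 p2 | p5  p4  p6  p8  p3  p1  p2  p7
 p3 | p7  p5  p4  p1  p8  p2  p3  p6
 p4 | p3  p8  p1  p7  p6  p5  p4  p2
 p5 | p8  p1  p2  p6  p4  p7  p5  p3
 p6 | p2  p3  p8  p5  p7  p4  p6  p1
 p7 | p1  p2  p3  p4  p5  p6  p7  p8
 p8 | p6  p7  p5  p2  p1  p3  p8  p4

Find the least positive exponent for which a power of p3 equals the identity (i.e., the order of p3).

The identity element is p7 (its row matches the header).
p3^1 = p3
p3^2 = p3·p3 = p4
p3^3 = p4·p3 = p1
p3^4 = p1·p3 = p7
The first power of p3 equal to the identity is p3^4, so ord(p3) = 4.
(Structurally, H here is isomorphic to the quaternion group Q_8.)

4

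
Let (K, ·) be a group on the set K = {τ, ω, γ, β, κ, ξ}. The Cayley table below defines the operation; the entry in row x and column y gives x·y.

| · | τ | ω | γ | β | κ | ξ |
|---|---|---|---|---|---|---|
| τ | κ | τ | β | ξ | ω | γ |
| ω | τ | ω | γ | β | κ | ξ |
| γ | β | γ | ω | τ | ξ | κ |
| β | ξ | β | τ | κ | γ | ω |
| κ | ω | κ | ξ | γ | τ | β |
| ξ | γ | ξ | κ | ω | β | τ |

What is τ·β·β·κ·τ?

τ·β = ξ
ξ·β = ω
ω·κ = κ
κ·τ = ω
(Structurally, K here is isomorphic to the cyclic group Z_6.)

ω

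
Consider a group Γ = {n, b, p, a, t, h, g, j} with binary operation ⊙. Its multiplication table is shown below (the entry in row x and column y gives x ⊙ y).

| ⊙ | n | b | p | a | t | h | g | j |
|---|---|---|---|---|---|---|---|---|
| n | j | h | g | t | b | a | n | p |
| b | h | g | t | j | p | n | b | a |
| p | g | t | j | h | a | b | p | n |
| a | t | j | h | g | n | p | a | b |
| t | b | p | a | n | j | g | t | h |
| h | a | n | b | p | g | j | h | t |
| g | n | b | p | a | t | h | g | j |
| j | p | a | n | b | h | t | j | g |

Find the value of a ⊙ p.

h

Read row a, column p: a ⊙ p = h.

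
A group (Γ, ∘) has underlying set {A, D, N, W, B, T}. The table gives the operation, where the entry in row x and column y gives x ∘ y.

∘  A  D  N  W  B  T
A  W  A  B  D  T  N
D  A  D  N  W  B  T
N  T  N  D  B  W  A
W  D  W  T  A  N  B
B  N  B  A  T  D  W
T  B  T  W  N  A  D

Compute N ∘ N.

Read row N, column N: N ∘ N = D.

D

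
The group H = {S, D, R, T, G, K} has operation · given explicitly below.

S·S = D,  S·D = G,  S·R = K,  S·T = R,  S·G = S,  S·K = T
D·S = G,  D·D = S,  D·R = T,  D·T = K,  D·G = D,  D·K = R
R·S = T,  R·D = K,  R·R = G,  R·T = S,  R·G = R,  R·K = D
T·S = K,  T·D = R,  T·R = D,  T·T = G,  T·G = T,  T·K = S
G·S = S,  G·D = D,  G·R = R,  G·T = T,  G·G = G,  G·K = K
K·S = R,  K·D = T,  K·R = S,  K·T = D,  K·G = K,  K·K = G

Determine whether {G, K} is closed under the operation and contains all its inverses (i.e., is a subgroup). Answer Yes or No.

{G, K} contains the identity G.
Checking products: every product of two elements of {G, K} (read from the table) lies in {G, K}, so the set is closed.
In a finite group, a nonempty closed subset is a subgroup. So {G, K} ≤ H.

Yes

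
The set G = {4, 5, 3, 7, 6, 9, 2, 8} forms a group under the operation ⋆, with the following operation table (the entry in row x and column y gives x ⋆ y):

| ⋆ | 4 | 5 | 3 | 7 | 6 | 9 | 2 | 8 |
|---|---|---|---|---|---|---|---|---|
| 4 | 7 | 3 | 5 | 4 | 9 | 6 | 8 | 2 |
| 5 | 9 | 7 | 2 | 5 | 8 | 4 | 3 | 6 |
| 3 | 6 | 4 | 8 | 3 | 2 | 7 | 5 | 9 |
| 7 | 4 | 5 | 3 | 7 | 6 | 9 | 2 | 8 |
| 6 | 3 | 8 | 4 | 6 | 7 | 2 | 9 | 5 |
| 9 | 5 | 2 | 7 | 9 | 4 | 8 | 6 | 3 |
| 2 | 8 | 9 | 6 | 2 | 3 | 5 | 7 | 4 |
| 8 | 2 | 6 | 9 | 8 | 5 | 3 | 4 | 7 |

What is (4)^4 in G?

7

4^1 = 4
4^2 = 4 ⋆ 4 = 7
4^3 = 7 ⋆ 4 = 4
4^4 = 4 ⋆ 4 = 7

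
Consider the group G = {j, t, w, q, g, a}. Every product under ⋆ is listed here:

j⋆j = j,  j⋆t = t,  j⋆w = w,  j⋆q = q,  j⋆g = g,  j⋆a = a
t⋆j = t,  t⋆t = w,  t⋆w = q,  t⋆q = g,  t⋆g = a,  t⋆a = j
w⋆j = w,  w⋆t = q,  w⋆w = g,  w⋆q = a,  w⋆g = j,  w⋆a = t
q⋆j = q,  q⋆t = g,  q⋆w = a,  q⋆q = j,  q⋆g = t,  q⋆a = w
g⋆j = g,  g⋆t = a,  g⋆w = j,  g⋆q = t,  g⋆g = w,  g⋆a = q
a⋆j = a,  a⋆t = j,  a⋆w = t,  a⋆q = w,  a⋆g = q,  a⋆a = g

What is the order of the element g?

3

The identity element is j (its row matches the header).
g^1 = g
g^2 = g ⋆ g = w
g^3 = w ⋆ g = j
The first power of g equal to the identity is g^3, so ord(g) = 3.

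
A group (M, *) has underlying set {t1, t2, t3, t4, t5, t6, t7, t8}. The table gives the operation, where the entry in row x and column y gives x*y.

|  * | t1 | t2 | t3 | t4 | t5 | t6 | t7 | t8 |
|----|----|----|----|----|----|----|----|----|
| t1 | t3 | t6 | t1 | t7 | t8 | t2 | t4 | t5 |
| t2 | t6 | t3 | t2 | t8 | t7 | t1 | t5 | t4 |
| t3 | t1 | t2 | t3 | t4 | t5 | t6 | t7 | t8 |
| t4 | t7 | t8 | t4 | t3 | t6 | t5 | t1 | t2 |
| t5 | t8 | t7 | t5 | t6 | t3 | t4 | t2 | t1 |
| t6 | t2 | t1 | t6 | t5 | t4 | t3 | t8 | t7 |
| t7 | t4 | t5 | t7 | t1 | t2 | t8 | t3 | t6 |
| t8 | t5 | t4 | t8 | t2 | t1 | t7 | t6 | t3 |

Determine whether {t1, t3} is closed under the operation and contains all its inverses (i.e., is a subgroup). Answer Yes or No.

{t1, t3} contains the identity t3.
Checking products: every product of two elements of {t1, t3} (read from the table) lies in {t1, t3}, so the set is closed.
In a finite group, a nonempty closed subset is a subgroup. So {t1, t3} ≤ M.
(Structurally, M here is isomorphic to the elementary abelian group (Z_2)^3.)

Yes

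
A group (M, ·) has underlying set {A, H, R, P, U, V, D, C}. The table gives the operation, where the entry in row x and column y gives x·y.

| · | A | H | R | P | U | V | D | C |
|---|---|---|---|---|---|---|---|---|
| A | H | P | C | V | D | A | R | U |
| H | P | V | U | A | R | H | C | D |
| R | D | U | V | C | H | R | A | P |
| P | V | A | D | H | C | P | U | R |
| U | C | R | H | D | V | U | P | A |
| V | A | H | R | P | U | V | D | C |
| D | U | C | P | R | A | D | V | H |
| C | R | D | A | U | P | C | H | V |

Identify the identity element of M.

The identity e satisfies e·x = x for all x, so its row in the table reproduces the column headers.
Row V reads: A, H, R, P, U, V, D, C — exactly the header order. So V is the identity.
(Structurally, M here is isomorphic to the dihedral group D_4.)

V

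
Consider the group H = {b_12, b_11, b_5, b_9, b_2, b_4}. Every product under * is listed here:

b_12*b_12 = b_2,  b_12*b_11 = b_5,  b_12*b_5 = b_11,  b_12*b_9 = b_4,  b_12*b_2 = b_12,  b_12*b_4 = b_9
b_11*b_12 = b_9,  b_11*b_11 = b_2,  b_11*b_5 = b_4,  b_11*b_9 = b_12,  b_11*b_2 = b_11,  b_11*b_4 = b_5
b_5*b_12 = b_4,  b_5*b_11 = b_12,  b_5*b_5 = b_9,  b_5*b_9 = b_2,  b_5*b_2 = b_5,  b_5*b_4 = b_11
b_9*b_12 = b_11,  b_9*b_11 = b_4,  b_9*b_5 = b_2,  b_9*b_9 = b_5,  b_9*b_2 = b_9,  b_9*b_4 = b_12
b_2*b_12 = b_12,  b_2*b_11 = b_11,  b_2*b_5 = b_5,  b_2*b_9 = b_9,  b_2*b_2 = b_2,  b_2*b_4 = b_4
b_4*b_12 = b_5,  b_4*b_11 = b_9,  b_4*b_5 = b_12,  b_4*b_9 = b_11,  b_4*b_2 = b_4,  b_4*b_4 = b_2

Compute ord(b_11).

2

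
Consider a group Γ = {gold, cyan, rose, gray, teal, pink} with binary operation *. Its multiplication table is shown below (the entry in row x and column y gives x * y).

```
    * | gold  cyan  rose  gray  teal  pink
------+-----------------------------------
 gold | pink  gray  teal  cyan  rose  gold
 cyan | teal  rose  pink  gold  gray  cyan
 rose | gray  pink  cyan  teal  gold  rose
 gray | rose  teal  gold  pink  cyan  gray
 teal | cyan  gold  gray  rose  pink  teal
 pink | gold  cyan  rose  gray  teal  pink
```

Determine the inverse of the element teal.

teal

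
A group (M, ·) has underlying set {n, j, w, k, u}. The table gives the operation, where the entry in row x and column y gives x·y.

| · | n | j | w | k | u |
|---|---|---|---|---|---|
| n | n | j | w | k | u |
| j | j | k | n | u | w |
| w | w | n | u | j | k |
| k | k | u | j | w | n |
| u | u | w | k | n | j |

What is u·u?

j

Read row u, column u: u·u = j.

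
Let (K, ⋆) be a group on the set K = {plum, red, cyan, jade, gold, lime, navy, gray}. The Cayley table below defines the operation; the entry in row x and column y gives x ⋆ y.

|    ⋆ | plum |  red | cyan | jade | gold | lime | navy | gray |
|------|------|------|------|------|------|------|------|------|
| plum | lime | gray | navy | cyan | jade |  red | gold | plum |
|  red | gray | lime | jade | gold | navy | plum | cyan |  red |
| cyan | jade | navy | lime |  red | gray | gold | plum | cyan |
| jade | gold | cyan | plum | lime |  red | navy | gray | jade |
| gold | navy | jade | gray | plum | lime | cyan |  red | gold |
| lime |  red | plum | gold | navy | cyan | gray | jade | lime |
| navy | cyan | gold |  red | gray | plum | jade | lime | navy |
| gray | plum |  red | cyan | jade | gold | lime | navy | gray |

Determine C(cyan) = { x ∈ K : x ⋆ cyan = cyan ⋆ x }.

{cyan, gold, gray, lime}

Compare row cyan with column cyan entry by entry.
gold ⋆ cyan = gray = cyan ⋆ gold, so gold commutes with cyan.
navy ⋆ cyan = red but cyan ⋆ navy = plum, so navy does not.
Collecting the elements that commute with cyan: C(cyan) = {cyan, gold, gray, lime}.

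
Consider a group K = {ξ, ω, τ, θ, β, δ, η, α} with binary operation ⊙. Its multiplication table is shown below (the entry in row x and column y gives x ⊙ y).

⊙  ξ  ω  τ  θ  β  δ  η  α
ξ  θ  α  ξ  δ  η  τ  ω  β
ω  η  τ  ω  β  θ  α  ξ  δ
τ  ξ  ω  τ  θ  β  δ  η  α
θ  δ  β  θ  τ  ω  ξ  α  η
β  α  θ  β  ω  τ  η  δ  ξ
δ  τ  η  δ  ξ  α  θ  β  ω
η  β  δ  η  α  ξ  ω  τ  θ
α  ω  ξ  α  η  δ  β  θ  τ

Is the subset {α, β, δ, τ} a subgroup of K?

No

δ ⊙ δ = θ, which is not in {α, β, δ, τ}.
The subset is not closed under ⊙, so it is not a subgroup.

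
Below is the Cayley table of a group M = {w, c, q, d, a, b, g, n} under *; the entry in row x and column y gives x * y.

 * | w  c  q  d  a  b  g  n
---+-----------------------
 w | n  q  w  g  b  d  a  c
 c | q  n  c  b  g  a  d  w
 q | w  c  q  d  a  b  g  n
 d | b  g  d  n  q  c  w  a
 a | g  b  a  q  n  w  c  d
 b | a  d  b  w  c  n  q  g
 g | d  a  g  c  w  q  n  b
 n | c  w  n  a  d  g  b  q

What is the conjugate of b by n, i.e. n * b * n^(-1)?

b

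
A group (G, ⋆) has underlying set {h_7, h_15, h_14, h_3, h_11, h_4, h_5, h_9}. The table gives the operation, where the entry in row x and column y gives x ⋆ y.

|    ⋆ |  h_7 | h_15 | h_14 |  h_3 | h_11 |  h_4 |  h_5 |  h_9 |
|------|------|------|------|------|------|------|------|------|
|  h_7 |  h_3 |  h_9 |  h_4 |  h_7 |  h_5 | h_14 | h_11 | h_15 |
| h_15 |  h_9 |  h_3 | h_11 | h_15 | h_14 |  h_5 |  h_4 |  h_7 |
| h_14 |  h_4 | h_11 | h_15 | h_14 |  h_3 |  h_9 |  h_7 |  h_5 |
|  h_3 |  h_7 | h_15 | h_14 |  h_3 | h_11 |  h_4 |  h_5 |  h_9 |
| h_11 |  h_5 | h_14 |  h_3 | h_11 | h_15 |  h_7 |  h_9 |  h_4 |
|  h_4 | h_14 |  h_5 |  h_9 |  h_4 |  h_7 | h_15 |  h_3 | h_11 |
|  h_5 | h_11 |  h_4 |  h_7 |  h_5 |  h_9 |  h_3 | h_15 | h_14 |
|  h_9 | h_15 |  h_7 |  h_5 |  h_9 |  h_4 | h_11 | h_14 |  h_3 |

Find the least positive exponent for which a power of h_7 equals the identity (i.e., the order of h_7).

The identity element is h_3 (its row matches the header).
h_7^1 = h_7
h_7^2 = h_7 ⋆ h_7 = h_3
The first power of h_7 equal to the identity is h_7^2, so ord(h_7) = 2.

2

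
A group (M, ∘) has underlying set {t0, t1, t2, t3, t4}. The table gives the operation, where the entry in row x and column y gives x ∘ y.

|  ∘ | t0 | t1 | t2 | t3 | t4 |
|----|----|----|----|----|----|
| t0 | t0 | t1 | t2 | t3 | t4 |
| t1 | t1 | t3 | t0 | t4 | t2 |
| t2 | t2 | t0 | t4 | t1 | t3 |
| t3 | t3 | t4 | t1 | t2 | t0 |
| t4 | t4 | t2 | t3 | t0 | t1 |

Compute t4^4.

t4^1 = t4
t4^2 = t4 ∘ t4 = t1
t4^3 = t1 ∘ t4 = t2
t4^4 = t2 ∘ t4 = t3

t3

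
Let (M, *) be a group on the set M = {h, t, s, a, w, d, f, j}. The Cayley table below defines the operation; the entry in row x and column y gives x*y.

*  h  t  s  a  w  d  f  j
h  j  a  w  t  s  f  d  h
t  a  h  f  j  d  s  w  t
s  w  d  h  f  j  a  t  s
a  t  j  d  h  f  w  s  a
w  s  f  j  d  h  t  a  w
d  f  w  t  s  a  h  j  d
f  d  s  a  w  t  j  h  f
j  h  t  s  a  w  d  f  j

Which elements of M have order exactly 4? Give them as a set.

{a, d, f, s, t, w}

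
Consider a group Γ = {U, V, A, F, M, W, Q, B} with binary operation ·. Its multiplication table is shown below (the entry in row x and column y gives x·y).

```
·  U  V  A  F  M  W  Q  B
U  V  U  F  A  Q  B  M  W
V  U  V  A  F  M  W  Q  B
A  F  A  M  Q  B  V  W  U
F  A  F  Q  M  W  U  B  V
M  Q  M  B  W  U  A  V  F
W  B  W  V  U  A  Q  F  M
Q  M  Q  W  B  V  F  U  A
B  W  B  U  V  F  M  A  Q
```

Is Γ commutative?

Check whether the table is symmetric across its main diagonal.
Every entry (row x, col y) equals the entry (row y, col x), so Γ is abelian.

Yes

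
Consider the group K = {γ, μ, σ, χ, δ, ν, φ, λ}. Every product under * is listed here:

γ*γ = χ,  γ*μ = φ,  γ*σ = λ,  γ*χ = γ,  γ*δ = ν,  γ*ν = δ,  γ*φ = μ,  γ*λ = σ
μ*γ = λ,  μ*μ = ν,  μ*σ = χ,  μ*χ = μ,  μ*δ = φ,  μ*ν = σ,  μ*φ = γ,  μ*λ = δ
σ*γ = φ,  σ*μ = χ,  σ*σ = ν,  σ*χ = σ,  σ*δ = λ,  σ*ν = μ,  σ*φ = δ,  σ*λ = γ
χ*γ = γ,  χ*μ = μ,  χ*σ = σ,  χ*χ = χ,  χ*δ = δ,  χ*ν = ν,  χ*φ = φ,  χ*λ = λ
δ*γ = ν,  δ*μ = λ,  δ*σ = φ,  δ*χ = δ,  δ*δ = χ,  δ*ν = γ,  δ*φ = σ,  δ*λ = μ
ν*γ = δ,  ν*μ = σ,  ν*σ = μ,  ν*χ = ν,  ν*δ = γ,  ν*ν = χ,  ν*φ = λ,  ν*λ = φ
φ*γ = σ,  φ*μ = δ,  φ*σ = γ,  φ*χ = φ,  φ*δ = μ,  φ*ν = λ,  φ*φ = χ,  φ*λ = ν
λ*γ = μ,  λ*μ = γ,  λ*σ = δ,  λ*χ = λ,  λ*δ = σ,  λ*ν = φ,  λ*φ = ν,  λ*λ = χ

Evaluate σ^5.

σ^1 = σ
σ^2 = σ*σ = ν
σ^3 = ν*σ = μ
σ^4 = μ*σ = χ
σ^5 = χ*σ = σ
(Structurally, K here is isomorphic to the dihedral group D_4.)

σ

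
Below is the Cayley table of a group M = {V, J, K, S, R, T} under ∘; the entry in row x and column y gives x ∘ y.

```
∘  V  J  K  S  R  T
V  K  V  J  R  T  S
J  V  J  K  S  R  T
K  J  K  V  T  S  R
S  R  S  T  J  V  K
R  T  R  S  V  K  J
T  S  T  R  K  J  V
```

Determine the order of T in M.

The identity element is J (its row matches the header).
T^1 = T
T^2 = T ∘ T = V
T^3 = V ∘ T = S
T^4 = S ∘ T = K
T^5 = K ∘ T = R
T^6 = R ∘ T = J
The first power of T equal to the identity is T^6, so ord(T) = 6.

6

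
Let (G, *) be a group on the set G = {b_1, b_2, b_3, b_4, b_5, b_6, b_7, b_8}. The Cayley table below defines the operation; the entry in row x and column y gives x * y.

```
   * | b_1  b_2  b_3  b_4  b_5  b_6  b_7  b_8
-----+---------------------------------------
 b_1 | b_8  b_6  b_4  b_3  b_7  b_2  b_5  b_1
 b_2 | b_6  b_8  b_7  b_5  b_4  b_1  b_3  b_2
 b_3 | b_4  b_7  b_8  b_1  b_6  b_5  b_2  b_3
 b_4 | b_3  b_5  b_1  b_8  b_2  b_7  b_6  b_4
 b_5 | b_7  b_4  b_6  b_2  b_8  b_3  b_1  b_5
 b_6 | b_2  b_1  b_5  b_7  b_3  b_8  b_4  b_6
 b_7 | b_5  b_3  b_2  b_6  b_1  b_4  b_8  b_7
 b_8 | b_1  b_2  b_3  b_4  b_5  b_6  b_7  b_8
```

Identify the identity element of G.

b_8

The identity e satisfies e * x = x for all x, so its row in the table reproduces the column headers.
Row b_8 reads: b_1, b_2, b_3, b_4, b_5, b_6, b_7, b_8 — exactly the header order. So b_8 is the identity.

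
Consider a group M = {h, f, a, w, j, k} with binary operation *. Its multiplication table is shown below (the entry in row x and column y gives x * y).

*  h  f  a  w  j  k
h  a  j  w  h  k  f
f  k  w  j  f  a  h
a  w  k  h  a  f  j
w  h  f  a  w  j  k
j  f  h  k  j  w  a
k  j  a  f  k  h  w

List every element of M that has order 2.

{f, j, k}

Identity is w. Compute the order of each non-identity element by repeated multiplication:
  h: h → a → w  (order 3)
  f: f → w  (order 2)
  a: a → h → w  (order 3)
  j: j → w  (order 2)
  k: k → w  (order 2)
Elements of order 2: {f, j, k}.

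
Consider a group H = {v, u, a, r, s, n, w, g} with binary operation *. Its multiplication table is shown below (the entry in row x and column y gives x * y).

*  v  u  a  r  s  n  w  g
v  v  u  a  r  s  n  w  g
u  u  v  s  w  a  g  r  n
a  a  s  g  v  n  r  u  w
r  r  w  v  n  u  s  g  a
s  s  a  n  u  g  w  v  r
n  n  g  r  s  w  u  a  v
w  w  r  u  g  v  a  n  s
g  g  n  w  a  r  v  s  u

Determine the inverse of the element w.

First locate the identity: row v matches the header, so v is the identity.
Scan row w for v: w * s = v. Hence w^(-1) = s.

s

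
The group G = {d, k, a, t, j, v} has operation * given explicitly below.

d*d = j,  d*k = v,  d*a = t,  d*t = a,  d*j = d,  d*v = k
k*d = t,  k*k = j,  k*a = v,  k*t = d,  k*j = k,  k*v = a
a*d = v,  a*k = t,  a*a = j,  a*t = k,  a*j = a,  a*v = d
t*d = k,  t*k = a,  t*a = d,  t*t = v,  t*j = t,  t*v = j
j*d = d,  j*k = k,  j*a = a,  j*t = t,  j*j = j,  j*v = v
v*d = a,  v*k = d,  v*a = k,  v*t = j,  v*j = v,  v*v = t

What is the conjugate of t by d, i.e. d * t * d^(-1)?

The identity is j. In row d, the entry j sits in column d, so d^(-1) = d.
d * t = a
a * d = v
(Structurally, G here is isomorphic to the symmetric group S_3.)

v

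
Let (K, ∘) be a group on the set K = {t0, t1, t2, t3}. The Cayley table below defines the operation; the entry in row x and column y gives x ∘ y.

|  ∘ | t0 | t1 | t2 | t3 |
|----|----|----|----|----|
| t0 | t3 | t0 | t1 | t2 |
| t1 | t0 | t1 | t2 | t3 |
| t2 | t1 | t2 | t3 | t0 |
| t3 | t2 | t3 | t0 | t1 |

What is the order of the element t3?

The identity element is t1 (its row matches the header).
t3^1 = t3
t3^2 = t3 ∘ t3 = t1
The first power of t3 equal to the identity is t3^2, so ord(t3) = 2.

2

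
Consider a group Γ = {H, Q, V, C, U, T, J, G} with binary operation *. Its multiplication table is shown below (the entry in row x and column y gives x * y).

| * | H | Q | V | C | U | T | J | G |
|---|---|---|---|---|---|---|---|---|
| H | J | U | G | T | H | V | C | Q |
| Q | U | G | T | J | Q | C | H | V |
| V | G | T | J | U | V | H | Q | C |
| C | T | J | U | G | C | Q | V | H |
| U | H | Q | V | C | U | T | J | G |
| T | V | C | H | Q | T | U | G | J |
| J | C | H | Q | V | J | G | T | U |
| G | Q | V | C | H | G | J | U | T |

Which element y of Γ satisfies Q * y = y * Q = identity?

H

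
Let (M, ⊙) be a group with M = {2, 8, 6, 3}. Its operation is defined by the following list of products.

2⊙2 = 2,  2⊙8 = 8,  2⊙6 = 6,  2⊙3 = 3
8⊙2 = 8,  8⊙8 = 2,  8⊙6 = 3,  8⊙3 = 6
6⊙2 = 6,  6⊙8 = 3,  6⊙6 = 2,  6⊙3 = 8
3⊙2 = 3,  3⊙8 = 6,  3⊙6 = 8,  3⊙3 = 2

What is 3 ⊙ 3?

Read row 3, column 3: 3 ⊙ 3 = 2.

2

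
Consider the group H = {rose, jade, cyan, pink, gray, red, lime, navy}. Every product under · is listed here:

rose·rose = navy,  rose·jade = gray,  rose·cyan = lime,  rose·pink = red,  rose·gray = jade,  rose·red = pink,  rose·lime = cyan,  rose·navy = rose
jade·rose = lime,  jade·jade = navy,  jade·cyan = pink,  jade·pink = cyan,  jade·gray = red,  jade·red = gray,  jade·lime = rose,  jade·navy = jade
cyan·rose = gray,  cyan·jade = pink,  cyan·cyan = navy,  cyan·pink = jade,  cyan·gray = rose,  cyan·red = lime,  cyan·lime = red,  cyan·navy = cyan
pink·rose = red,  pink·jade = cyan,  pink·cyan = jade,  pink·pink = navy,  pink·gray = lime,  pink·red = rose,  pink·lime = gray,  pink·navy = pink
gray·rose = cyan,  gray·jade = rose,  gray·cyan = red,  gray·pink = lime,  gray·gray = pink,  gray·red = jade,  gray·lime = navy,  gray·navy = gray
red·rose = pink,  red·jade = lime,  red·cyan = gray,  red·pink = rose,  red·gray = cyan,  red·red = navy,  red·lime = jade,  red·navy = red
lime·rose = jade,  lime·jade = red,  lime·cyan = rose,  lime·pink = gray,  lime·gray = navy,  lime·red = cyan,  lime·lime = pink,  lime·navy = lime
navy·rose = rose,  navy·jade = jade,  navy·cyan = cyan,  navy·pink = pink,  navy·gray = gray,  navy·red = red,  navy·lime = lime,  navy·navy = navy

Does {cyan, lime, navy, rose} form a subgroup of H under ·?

lime·lime = pink, which is not in {cyan, lime, navy, rose}.
The subset is not closed under ·, so it is not a subgroup.
(Structurally, H here is isomorphic to the dihedral group D_4.)

No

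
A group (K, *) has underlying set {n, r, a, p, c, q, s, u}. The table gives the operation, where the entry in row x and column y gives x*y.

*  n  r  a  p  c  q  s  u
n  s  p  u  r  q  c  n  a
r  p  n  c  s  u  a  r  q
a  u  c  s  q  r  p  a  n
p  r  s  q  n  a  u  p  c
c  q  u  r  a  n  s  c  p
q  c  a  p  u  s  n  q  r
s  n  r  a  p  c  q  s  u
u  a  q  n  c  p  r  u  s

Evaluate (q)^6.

q^1 = q
q^2 = q*q = n
q^3 = n*q = c
q^4 = c*q = s
q^5 = s*q = q
q^6 = q*q = n

n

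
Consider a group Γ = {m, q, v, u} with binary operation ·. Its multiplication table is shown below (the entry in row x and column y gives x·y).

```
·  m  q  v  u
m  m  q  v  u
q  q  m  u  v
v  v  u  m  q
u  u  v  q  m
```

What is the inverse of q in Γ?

q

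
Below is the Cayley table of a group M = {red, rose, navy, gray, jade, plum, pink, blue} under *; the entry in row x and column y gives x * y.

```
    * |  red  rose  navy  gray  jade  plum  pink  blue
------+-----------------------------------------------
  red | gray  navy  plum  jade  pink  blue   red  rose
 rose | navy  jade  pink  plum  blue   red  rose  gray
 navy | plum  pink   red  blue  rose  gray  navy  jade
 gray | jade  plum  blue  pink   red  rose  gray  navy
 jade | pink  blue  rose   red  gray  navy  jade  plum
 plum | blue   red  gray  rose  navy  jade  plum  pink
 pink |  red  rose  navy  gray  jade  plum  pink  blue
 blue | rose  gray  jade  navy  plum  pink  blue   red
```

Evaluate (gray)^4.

pink

gray^1 = gray
gray^2 = gray * gray = pink
gray^3 = pink * gray = gray
gray^4 = gray * gray = pink
(Structurally, M here is isomorphic to the cyclic group Z_8.)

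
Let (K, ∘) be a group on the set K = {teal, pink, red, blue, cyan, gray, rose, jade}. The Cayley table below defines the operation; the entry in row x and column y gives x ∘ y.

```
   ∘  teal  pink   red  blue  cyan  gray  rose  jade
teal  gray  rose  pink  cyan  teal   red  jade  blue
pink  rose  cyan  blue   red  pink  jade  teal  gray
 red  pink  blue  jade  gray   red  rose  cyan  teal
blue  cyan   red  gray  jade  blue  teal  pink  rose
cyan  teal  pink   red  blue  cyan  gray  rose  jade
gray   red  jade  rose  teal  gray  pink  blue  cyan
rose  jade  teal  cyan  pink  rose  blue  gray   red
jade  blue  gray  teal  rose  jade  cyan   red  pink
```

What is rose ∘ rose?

gray

Read row rose, column rose: rose ∘ rose = gray.
(Structurally, K here is isomorphic to the cyclic group Z_8.)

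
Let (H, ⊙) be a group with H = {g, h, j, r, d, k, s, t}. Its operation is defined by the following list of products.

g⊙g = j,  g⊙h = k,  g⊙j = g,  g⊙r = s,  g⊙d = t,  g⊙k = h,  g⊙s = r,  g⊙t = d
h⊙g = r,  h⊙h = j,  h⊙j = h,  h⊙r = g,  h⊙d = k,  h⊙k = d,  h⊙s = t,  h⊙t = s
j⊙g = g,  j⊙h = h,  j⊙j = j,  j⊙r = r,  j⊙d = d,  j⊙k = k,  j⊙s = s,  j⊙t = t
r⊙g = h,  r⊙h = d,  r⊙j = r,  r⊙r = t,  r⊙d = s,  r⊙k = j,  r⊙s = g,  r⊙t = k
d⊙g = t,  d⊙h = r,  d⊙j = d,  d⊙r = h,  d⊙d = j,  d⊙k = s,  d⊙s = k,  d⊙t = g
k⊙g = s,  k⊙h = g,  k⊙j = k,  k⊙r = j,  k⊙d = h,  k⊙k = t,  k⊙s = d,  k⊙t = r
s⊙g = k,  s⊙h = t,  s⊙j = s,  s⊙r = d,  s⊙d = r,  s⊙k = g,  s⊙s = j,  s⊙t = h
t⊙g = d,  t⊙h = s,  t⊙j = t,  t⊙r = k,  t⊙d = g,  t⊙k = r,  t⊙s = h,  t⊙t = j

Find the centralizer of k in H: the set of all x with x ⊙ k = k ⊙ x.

Compare row k with column k entry by entry.
r ⊙ k = j = k ⊙ r, so r commutes with k.
d ⊙ k = s but k ⊙ d = h, so d does not.
Collecting the elements that commute with k: C(k) = {j, k, r, t}.

{j, k, r, t}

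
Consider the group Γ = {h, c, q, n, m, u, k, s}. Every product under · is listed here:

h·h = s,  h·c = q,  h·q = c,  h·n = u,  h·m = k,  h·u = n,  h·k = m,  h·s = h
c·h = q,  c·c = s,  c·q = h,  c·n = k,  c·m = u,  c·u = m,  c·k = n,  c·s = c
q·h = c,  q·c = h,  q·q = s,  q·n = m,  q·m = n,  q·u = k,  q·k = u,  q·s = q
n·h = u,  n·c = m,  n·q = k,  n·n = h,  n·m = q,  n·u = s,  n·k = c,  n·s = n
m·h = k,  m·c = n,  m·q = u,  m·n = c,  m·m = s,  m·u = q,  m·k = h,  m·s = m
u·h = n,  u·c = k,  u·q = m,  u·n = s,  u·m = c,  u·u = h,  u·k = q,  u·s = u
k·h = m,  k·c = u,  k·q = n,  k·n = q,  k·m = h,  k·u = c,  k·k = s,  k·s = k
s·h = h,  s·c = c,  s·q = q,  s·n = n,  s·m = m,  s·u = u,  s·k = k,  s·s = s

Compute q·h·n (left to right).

k

q·h = c
c·n = k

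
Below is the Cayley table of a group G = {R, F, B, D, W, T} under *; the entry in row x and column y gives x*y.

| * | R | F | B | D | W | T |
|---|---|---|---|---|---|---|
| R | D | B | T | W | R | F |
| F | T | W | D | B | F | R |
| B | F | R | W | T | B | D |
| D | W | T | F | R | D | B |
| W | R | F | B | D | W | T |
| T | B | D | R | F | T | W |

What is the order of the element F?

2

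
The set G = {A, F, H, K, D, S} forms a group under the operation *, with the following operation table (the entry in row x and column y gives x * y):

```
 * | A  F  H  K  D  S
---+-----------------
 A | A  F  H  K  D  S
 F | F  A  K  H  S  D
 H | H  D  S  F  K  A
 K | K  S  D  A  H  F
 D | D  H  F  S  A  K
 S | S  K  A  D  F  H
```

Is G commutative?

H * D = K but D * H = F.
Since H and D do not commute, G is not abelian.

No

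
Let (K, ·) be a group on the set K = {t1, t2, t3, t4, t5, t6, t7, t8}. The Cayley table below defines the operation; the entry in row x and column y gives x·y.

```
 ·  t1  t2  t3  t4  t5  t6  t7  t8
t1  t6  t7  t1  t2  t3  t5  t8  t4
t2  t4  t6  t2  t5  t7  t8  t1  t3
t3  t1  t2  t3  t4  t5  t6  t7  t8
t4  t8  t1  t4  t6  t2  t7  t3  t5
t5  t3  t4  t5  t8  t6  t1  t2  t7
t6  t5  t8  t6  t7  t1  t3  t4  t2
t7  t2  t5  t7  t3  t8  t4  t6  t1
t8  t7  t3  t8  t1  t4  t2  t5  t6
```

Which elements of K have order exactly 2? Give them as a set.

{t6}

Identity is t3. Compute the order of each non-identity element by repeated multiplication:
  t1: t1 → t6 → t5 → t3  (order 4)
  t2: t2 → t6 → t8 → t3  (order 4)
  t4: t4 → t6 → t7 → t3  (order 4)
  t5: t5 → t6 → t1 → t3  (order 4)
  t6: t6 → t3  (order 2)
  t7: t7 → t6 → t4 → t3  (order 4)
  t8: t8 → t6 → t2 → t3  (order 4)
Elements of order 2: {t6}.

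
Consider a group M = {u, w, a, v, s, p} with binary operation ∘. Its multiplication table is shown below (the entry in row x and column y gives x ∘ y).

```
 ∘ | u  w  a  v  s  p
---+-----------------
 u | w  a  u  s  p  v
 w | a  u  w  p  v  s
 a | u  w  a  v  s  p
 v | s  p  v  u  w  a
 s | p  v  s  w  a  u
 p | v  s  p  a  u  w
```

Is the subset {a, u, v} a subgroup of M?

v ∘ u = s, which is not in {a, u, v}.
The subset is not closed under ∘, so it is not a subgroup.

No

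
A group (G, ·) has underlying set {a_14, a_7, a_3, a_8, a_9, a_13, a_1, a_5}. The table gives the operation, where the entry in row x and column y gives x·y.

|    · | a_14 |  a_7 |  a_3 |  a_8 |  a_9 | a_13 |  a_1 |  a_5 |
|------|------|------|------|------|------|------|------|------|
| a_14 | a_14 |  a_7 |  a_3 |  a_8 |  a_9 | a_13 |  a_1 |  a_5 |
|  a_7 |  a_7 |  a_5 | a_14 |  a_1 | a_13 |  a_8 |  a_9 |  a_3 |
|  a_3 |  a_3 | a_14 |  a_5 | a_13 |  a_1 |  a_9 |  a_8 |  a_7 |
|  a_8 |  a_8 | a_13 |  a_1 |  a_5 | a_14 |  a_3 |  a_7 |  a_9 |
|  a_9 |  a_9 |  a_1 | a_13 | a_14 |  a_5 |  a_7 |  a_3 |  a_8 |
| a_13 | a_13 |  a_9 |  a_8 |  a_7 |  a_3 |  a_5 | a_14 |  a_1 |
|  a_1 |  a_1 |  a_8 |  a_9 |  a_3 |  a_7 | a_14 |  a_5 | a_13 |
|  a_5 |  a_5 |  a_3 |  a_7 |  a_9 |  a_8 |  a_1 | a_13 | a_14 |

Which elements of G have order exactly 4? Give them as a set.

{a_1, a_13, a_3, a_7, a_8, a_9}

Identity is a_14. Compute the order of each non-identity element by repeated multiplication:
  a_7: a_7 → a_5 → a_3 → a_14  (order 4)
  a_3: a_3 → a_5 → a_7 → a_14  (order 4)
  a_8: a_8 → a_5 → a_9 → a_14  (order 4)
  a_9: a_9 → a_5 → a_8 → a_14  (order 4)
  a_13: a_13 → a_5 → a_1 → a_14  (order 4)
  a_1: a_1 → a_5 → a_13 → a_14  (order 4)
  a_5: a_5 → a_14  (order 2)
Elements of order 4: {a_1, a_13, a_3, a_7, a_8, a_9}.
(Structurally, G here is isomorphic to the quaternion group Q_8.)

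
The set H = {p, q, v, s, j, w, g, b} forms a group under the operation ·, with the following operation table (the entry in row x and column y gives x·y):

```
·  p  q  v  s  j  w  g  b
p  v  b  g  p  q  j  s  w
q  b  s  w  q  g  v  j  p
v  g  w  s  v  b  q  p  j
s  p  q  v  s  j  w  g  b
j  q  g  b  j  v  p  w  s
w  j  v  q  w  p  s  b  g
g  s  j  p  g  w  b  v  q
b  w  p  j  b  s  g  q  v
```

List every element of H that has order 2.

{q, v, w}

Identity is s. Compute the order of each non-identity element by repeated multiplication:
  p: p → v → g → s  (order 4)
  q: q → s  (order 2)
  v: v → s  (order 2)
  j: j → v → b → s  (order 4)
  w: w → s  (order 2)
  g: g → v → p → s  (order 4)
  b: b → v → j → s  (order 4)
Elements of order 2: {q, v, w}.
(Structurally, H here is isomorphic to Z_2 x Z_4.)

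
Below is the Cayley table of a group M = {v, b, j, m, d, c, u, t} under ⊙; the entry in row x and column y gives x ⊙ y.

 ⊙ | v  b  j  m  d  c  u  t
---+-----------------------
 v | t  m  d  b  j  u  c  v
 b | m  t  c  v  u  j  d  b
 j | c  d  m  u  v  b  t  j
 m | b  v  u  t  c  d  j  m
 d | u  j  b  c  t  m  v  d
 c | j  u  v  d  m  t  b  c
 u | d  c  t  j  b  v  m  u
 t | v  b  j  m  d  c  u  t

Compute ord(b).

2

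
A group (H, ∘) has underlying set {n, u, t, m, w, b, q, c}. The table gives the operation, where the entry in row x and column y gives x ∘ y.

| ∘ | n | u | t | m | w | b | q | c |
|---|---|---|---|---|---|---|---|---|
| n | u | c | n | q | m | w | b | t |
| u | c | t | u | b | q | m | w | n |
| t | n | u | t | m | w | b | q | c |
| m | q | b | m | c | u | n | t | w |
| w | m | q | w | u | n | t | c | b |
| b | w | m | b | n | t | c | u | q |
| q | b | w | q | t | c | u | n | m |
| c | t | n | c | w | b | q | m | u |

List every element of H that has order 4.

{c, n}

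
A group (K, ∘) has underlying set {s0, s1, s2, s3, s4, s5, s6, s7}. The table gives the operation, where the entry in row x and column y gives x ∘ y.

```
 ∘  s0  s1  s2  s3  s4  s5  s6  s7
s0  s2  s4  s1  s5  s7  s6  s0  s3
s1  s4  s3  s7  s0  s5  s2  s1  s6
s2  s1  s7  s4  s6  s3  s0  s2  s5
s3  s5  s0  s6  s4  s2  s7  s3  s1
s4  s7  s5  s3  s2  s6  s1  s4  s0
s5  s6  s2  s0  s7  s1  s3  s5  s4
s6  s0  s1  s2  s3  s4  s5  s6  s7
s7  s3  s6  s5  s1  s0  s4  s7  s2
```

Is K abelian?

Yes

Check whether the table is symmetric across its main diagonal.
Every entry (row x, col y) equals the entry (row y, col x), so K is abelian.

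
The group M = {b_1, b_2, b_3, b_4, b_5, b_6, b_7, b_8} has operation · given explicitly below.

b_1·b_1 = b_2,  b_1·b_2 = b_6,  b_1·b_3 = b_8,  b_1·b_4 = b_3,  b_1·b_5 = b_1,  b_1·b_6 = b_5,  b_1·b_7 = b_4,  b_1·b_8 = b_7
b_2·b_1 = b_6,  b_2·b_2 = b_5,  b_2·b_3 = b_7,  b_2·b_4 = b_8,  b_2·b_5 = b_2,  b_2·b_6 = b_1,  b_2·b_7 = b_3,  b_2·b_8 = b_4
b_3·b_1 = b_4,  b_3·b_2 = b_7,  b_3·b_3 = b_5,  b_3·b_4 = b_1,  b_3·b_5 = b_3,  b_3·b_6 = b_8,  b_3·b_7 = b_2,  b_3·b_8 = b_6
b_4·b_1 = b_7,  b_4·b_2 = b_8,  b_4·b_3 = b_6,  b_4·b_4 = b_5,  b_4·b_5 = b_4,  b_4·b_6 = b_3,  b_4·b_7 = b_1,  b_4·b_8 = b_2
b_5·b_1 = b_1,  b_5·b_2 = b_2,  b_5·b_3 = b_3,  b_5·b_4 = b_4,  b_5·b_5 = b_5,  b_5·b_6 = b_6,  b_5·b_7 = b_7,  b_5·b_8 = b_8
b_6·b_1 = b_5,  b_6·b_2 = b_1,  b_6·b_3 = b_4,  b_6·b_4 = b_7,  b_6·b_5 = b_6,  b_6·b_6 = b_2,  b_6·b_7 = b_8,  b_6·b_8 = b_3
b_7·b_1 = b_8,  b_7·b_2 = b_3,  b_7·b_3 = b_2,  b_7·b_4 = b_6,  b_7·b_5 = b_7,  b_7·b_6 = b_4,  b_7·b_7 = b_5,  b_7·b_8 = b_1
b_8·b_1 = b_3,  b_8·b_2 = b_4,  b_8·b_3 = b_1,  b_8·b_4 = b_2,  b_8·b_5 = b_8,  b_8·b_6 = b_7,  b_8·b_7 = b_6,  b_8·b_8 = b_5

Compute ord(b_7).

The identity element is b_5 (its row matches the header).
b_7^1 = b_7
b_7^2 = b_7·b_7 = b_5
The first power of b_7 equal to the identity is b_7^2, so ord(b_7) = 2.

2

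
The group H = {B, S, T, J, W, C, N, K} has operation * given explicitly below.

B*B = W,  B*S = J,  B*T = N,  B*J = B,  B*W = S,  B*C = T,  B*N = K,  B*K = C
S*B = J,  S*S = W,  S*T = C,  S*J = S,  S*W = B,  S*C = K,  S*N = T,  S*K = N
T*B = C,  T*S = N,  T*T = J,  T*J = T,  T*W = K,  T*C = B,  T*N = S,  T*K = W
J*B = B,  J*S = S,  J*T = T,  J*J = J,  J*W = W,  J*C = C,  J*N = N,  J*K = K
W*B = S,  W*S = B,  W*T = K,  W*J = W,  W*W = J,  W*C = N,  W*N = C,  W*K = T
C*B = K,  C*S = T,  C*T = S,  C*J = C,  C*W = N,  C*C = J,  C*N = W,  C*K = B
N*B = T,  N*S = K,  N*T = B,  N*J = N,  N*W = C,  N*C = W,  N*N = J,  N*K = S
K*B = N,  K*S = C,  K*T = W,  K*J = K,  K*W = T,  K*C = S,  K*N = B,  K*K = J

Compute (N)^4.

J

N^1 = N
N^2 = N * N = J
N^3 = J * N = N
N^4 = N * N = J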